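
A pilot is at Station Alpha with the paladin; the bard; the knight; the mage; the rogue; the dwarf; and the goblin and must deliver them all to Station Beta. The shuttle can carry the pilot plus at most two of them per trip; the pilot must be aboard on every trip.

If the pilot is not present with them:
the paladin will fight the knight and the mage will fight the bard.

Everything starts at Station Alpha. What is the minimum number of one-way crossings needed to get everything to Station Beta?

7

Counting alone: the pilot can take at most 2 across per trip to Station Beta, so moving all 7 needs at least 4 loaded trips out, with a return between consecutive ones — at least 7 crossings.
The plan below uses exactly 7 crossings, so it is optimal:
1. Pilot goes to Station Beta with the bard and the paladin.
2. Pilot goes back to Station Alpha alone.
3. Pilot goes to Station Beta with the rogue.
4. Pilot goes back to Station Alpha alone.
5. Pilot goes to Station Beta with the dwarf and the goblin.
6. Pilot goes back to Station Alpha alone.
7. Pilot goes to Station Beta with the knight and the mage.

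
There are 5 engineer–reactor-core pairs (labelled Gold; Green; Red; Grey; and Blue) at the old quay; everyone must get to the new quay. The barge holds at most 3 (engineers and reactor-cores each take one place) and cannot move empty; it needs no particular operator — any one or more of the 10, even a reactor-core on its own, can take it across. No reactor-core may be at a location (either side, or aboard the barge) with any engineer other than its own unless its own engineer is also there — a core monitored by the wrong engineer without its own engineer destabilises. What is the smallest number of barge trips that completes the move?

11

Counting alone: each trip to the new quay takes at most 3 across and each return brings at least 1 back, so after t trips out (and t−1 returns) at most 3t − (t−1) of the 10 are across; that first reaches 10 at t = 5, so at least 9 crossings are needed.
The safety rule pushes this higher. Following every safe sequence of crossings, the most of the 10 that can be at the new quay as the barge arrives there on crossing 9 is 9 — never all 10.
So no plan with fewer than 11 crossings exists, and this one achieves 11:
1. engineer Gold and reactor-core Gold cross → the new quay.
2. engineer Gold crosses ← the old quay.
3. reactor-core Green, reactor-core Grey, and reactor-core Red cross → the new quay.
4. reactor-core Gold crosses ← the old quay.
5. engineer Green, engineer Grey, and engineer Red cross → the new quay.
6. engineer Green and reactor-core Green cross ← the old quay.
7. engineer Blue, engineer Gold, and engineer Green cross → the new quay.
8. reactor-core Red crosses ← the old quay.
9. reactor-core Gold and reactor-core Green cross → the new quay.
10. reactor-core Gold crosses ← the old quay.
11. reactor-core Blue, reactor-core Gold, and reactor-core Red cross → the new quay.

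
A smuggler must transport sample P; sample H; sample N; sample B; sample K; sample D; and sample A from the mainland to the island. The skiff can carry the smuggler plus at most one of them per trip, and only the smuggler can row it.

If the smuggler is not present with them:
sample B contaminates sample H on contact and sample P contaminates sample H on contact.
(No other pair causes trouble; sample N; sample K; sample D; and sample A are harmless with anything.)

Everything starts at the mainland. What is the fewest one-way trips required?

15

Counting alone: the smuggler can take at most 1 across per trip to the island, so moving all 7 needs at least 7 loaded trips out, with a return between consecutive ones — at least 13 crossings.
The safety rule pushes this higher. Following every safe sequence of crossings, the most of the 7 that can be at the island as the skiff arrives there on crossing 13 is 6 — never all 7.
So no plan with fewer than 15 crossings exists, and this one achieves 15:
1. Smuggler goes to the island with sample H.
2. Smuggler goes back to the mainland alone.
3. Smuggler goes to the island with sample P.
4. Smuggler goes back to the mainland with sample H.
5. Smuggler goes to the island with sample B.
6. Smuggler goes back to the mainland alone.
7. Smuggler goes to the island with sample N.
8. Smuggler goes back to the mainland alone.
9. Smuggler goes to the island with sample K.
10. Smuggler goes back to the mainland alone.
11. Smuggler goes to the island with sample D.
12. Smuggler goes back to the mainland alone.
13. Smuggler goes to the island with sample A.
14. Smuggler goes back to the mainland alone.
15. Smuggler goes to the island with sample H.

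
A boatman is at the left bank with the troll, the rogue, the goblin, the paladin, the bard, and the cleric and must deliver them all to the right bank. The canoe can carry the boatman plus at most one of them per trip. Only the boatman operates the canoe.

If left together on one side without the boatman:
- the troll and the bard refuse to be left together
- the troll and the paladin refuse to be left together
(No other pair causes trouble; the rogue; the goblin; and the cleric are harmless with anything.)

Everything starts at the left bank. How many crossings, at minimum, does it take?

13

Counting alone: the boatman can take at most 1 across per trip to the right bank, so moving all 6 needs at least 6 loaded trips out, with a return between consecutive ones — at least 11 crossings.
The safety rule pushes this higher. Following every safe sequence of crossings, the most of the 6 that can be at the right bank as the canoe arrives there on crossing 11 is 5 — never all 6.
So no plan with fewer than 13 crossings exists, and this one achieves 13:
1. Boatman goes to the right bank with the troll.
2. Boatman goes back to the left bank alone.
3. Boatman goes to the right bank with the rogue.
4. Boatman goes back to the left bank alone.
5. Boatman goes to the right bank with the goblin.
6. Boatman goes back to the left bank alone.
7. Boatman goes to the right bank with the paladin.
8. Boatman goes back to the left bank with the troll.
9. Boatman goes to the right bank with the bard.
10. Boatman goes back to the left bank alone.
11. Boatman goes to the right bank with the cleric.
12. Boatman goes back to the left bank alone.
13. Boatman goes to the right bank with the troll.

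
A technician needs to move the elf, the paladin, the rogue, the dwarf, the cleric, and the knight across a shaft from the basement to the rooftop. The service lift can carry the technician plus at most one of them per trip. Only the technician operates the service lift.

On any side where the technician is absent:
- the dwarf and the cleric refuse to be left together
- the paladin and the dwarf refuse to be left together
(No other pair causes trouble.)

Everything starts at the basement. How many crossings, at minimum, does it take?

Counting alone: the technician can take at most 1 across per trip to the rooftop, so moving all 6 needs at least 6 loaded trips out, with a return between consecutive ones — at least 11 crossings.
The safety rule pushes this higher. Following every safe sequence of crossings, the most of the 6 that can be at the rooftop as the service lift arrives there on crossing 11 is 5 — never all 6.
So no plan with fewer than 13 crossings exists, and this one achieves 13:
1. Technician goes to the rooftop with the dwarf.
2. Technician goes back to the basement alone.
3. Technician goes to the rooftop with the elf.
4. Technician goes back to the basement alone.
5. Technician goes to the rooftop with the paladin.
6. Technician goes back to the basement with the dwarf.
7. Technician goes to the rooftop with the cleric.
8. Technician goes back to the basement alone.
9. Technician goes to the rooftop with the rogue.
10. Technician goes back to the basement alone.
11. Technician goes to the rooftop with the knight.
12. Technician goes back to the basement alone.
13. Technician goes to the rooftop with the dwarf.

13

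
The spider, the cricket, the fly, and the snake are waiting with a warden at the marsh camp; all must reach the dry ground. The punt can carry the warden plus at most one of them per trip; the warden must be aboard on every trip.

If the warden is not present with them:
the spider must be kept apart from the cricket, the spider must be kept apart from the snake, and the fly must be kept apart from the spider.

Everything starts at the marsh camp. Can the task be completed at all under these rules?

Following every safe sequence of crossings from the start, the most of the 4 that can be at the dry ground as the punt arrives there on crossings 1, 3 is 1, 2 respectively; the best ever achieved is 2 of 4.
From crossing 5 on, no configuration arises that was not already reachable earlier: only 9 distinct safe configurations (who is on which side, and where the punt is) can ever be reached, none of them has everyone across, and every continuation just revisits them. So no valid plan exists.

No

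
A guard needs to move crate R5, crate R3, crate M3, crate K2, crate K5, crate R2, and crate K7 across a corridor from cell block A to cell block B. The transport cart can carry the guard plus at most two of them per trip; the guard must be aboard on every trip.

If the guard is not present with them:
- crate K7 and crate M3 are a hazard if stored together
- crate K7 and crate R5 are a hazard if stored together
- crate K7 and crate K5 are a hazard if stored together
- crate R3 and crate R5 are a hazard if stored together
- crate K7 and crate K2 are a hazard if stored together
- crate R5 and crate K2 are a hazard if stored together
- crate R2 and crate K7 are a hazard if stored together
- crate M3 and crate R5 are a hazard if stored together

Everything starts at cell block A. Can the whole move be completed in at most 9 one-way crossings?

Counting alone: the guard can take at most 2 across per trip to cell block B, so moving all 7 needs at least 4 loaded trips out, with a return between consecutive ones — at least 7 crossings.
The safety rule pushes this higher. Following every safe sequence of crossings, the most of the 7 that can be at cell block B as the transport cart arrives there on crossings 7, 9 is 5, 6 respectively — never all 7.
So the move cannot be finished within 9 crossings. (The shortest complete plan takes 11:)
1. Guard goes to cell block B with crate K7 and crate R5.  [cell block A: crate K2, crate K5, crate M3, crate R2, crate R3 | cell block B: crate K7, crate R5]
2. Guard goes back to cell block A with crate R5.  [cell block A: crate K2, crate K5, crate M3, crate R2, crate R3, crate R5 | cell block B: crate K7]
3. Guard goes to cell block B with crate R3 and crate R5.  [cell block A: crate K2, crate K5, crate M3, crate R2 | cell block B: crate K7, crate R3, crate R5]
4. Guard goes back to cell block A with crate R5.  [cell block A: crate K2, crate K5, crate M3, crate R2, crate R5 | cell block B: crate K7, crate R3]
5. Guard goes to cell block B with crate K2 and crate M3.  [cell block A: crate K5, crate R2, crate R5 | cell block B: crate K2, crate K7, crate M3, crate R3]
6. Guard goes back to cell block A with crate K7.  [cell block A: crate K5, crate K7, crate R2, crate R5 | cell block B: crate K2, crate M3, crate R3]
7. Guard goes to cell block B with crate K5 and crate K7.  [cell block A: crate R2, crate R5 | cell block B: crate K2, crate K5, crate K7, crate M3, crate R3]
8. Guard goes back to cell block A with crate K7.  [cell block A: crate K7, crate R2, crate R5 | cell block B: crate K2, crate K5, crate M3, crate R3]
9. Guard goes to cell block B with crate R2 and crate R5.  [cell block A: crate K7 | cell block B: crate K2, crate K5, crate M3, crate R2, crate R3, crate R5]
10. Guard goes back to cell block A with crate R5.  [cell block A: crate K7, crate R5 | cell block B: crate K2, crate K5, crate M3, crate R2, crate R3]
11. Guard goes to cell block B with crate K7 and crate R5.  [cell block A: — | cell block B: crate K2, crate K5, crate K7, crate M3, crate R2, crate R3, crate R5]

No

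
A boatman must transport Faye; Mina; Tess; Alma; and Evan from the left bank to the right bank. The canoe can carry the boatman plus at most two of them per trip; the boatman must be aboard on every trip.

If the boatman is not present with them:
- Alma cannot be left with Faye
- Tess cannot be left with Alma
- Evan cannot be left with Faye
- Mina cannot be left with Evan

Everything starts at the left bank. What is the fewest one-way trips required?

Counting alone: the boatman can take at most 2 across per trip to the right bank, so moving all 5 needs at least 3 loaded trips out, with a return between consecutive ones — at least 5 crossings.
The safety rule pushes this higher. Following every safe sequence of crossings, the most of the 5 that can be at the right bank as the canoe arrives there on crossing 5 is 4 — never all 5.
So no plan with fewer than 7 crossings exists, and this one achieves 7:
1. Boatman goes to the right bank with Alma and Evan.  [the left bank: Faye, Mina, Tess | the right bank: Alma, Evan]
2. Boatman goes back to the left bank alone.  [the left bank: Faye, Mina, Tess | the right bank: Alma, Evan]
3. Boatman goes to the right bank with Faye.  [the left bank: Mina, Tess | the right bank: Alma, Evan, Faye]
4. Boatman goes back to the left bank with Alma and Evan.  [the left bank: Alma, Evan, Mina, Tess | the right bank: Faye]
5. Boatman goes to the right bank with Mina and Tess.  [the left bank: Alma, Evan | the right bank: Faye, Mina, Tess]
6. Boatman goes back to the left bank alone.  [the left bank: Alma, Evan | the right bank: Faye, Mina, Tess]
7. Boatman goes to the right bank with Alma and Evan.  [the left bank: — | the right bank: Alma, Evan, Faye, Mina, Tess]

7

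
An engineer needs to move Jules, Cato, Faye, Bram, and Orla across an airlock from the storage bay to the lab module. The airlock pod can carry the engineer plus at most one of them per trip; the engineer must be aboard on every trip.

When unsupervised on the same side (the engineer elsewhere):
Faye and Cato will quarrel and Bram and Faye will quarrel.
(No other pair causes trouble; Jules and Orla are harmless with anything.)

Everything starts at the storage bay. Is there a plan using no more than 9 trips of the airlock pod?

Counting alone: the engineer can take at most 1 across per trip to the lab module, so moving all 5 needs at least 5 loaded trips out, with a return between consecutive ones — at least 9 crossings.
The safety rule pushes this higher. Following every safe sequence of crossings, the most of the 5 that can be at the lab module as the airlock pod arrives there on crossing 9 is 4 — never all 5.
So the move cannot be finished within 9 crossings. (The shortest complete plan takes 11:)
1. Engineer goes to the lab module with Faye.
2. Engineer goes back to the storage bay alone.
3. Engineer goes to the lab module with Jules.
4. Engineer goes back to the storage bay alone.
5. Engineer goes to the lab module with Cato.
6. Engineer goes back to the storage bay with Faye.
7. Engineer goes to the lab module with Bram.
8. Engineer goes back to the storage bay alone.
9. Engineer goes to the lab module with Orla.
10. Engineer goes back to the storage bay alone.
11. Engineer goes to the lab module with Faye.

No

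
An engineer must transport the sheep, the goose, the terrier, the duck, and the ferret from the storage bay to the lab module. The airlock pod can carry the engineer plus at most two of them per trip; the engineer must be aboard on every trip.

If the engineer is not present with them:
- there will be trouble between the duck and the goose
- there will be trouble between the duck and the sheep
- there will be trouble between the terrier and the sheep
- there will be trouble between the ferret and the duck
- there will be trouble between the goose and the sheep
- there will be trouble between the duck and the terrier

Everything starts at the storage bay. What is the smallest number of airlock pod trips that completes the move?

7

Counting alone: the engineer can take at most 2 across per trip to the lab module, so moving all 5 needs at least 3 loaded trips out, with a return between consecutive ones — at least 5 crossings.
The safety rule pushes this higher. Following every safe sequence of crossings, the most of the 5 that can be at the lab module as the airlock pod arrives there on crossing 5 is 4 — never all 5.
So no plan with fewer than 7 crossings exists, and this one achieves 7:
1. Engineer goes to the lab module with the duck and the sheep.  [the storage bay: the ferret, the goose, the terrier | the lab module: the duck, the sheep]
2. Engineer goes back to the storage bay with the sheep.  [the storage bay: the ferret, the goose, the sheep, the terrier | the lab module: the duck]
3. Engineer goes to the lab module with the ferret and the sheep.  [the storage bay: the goose, the terrier | the lab module: the duck, the ferret, the sheep]
4. Engineer goes back to the storage bay with the duck.  [the storage bay: the duck, the goose, the terrier | the lab module: the ferret, the sheep]
5. Engineer goes to the lab module with the goose and the terrier.  [the storage bay: the duck | the lab module: the ferret, the goose, the sheep, the terrier]
6. Engineer goes back to the storage bay with the sheep.  [the storage bay: the duck, the sheep | the lab module: the ferret, the goose, the terrier]
7. Engineer goes to the lab module with the duck and the sheep.  [the storage bay: — | the lab module: the duck, the ferret, the goose, the sheep, the terrier]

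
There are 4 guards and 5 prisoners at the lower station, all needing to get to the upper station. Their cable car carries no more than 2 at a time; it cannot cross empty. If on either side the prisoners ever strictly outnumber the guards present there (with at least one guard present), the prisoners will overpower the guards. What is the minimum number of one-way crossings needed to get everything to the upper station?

The prisoners already outnumber the guards at the lower station before anyone moves, so the starting position itself is disallowed.

impossible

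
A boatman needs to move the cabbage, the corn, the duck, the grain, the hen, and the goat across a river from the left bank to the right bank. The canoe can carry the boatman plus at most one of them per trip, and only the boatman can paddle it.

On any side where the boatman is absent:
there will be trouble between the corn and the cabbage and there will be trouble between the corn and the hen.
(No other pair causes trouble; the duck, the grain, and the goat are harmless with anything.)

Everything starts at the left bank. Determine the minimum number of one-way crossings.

13

Counting alone: the boatman can take at most 1 across per trip to the right bank, so moving all 6 needs at least 6 loaded trips out, with a return between consecutive ones — at least 11 crossings.
The safety rule pushes this higher. Following every safe sequence of crossings, the most of the 6 that can be at the right bank as the canoe arrives there on crossing 11 is 5 — never all 6.
So no plan with fewer than 13 crossings exists, and this one achieves 13:
1. Boatman goes to the right bank with the corn.  [the left bank: the cabbage, the duck, the goat, the grain, the hen | the right bank: the corn]
2. Boatman goes back to the left bank alone.  [the left bank: the cabbage, the duck, the goat, the grain, the hen | the right bank: the corn]
3. Boatman goes to the right bank with the cabbage.  [the left bank: the duck, the goat, the grain, the hen | the right bank: the cabbage, the corn]
4. Boatman goes back to the left bank with the corn.  [the left bank: the corn, the duck, the goat, the grain, the hen | the right bank: the cabbage]
5. Boatman goes to the right bank with the hen.  [the left bank: the corn, the duck, the goat, the grain | the right bank: the cabbage, the hen]
6. Boatman goes back to the left bank alone.  [the left bank: the corn, the duck, the goat, the grain | the right bank: the cabbage, the hen]
7. Boatman goes to the right bank with the duck.  [the left bank: the corn, the goat, the grain | the right bank: the cabbage, the duck, the hen]
8. Boatman goes back to the left bank alone.  [the left bank: the corn, the goat, the grain | the right bank: the cabbage, the duck, the hen]
9. Boatman goes to the right bank with the grain.  [the left bank: the corn, the goat | the right bank: the cabbage, the duck, the grain, the hen]
10. Boatman goes back to the left bank alone.  [the left bank: the corn, the goat | the right bank: the cabbage, the duck, the grain, the hen]
11. Boatman goes to the right bank with the goat.  [the left bank: the corn | the right bank: the cabbage, the duck, the goat, the grain, the hen]
12. Boatman goes back to the left bank alone.  [the left bank: the corn | the right bank: the cabbage, the duck, the goat, the grain, the hen]
13. Boatman goes to the right bank with the corn.  [the left bank: — | the right bank: the cabbage, the corn, the duck, the goat, the grain, the hen]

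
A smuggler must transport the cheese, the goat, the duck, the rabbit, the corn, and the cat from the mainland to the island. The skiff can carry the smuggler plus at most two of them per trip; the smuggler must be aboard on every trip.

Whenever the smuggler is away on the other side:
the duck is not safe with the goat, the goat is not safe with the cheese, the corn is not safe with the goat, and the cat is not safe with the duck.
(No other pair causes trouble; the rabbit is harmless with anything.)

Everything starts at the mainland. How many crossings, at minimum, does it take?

Counting alone: the smuggler can take at most 2 across per trip to the island, so moving all 6 needs at least 3 loaded trips out, with a return between consecutive ones — at least 5 crossings.
The safety rule pushes this higher. Following every safe sequence of crossings, the most of the 6 that can be at the island as the skiff arrives there on crossing 5 is 5 — never all 6.
So no plan with fewer than 7 crossings exists, and this one achieves 7:
1. Smuggler goes to the island with the duck and the goat.  [the mainland: the cat, the cheese, the corn, the rabbit | the island: the duck, the goat]
2. Smuggler goes back to the mainland with the goat.  [the mainland: the cat, the cheese, the corn, the goat, the rabbit | the island: the duck]
3. Smuggler goes to the island with the cheese and the goat.  [the mainland: the cat, the corn, the rabbit | the island: the cheese, the duck, the goat]
4. Smuggler goes back to the mainland with the goat.  [the mainland: the cat, the corn, the goat, the rabbit | the island: the cheese, the duck]
5. Smuggler goes to the island with the corn and the rabbit.  [the mainland: the cat, the goat | the island: the cheese, the corn, the duck, the rabbit]
6. Smuggler goes back to the mainland alone.  [the mainland: the cat, the goat | the island: the cheese, the corn, the duck, the rabbit]
7. Smuggler goes to the island with the cat and the goat.  [the mainland: — | the island: the cat, the cheese, the corn, the duck, the goat, the rabbit]

7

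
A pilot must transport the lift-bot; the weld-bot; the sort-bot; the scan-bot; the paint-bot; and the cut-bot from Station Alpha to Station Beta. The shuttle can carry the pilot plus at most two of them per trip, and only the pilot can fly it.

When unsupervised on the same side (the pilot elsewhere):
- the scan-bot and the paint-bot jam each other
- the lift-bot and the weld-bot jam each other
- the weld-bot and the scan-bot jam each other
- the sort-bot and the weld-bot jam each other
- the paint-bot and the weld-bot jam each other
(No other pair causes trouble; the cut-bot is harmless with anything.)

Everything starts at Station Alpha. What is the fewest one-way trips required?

Counting alone: the pilot can take at most 2 across per trip to Station Beta, so moving all 6 needs at least 3 loaded trips out, with a return between consecutive ones — at least 5 crossings.
The safety rule pushes this higher. Following every safe sequence of crossings, the most of the 6 that can be at Station Beta as the shuttle arrives there on crossings 5, 7 is 4, 5 respectively — never all 6.
So no plan with fewer than 9 crossings exists, and this one achieves 9:
1. Pilot goes to Station Beta with the scan-bot and the weld-bot.
2. Pilot goes back to Station Alpha with the weld-bot.
3. Pilot goes to Station Beta with the lift-bot and the weld-bot.
4. Pilot goes back to Station Alpha with the weld-bot.
5. Pilot goes to Station Beta with the sort-bot and the weld-bot.
6. Pilot goes back to Station Alpha with the weld-bot.
7. Pilot goes to Station Beta with the cut-bot and the weld-bot.
8. Pilot goes back to Station Alpha with the weld-bot.
9. Pilot goes to Station Beta with the paint-bot and the weld-bot.

9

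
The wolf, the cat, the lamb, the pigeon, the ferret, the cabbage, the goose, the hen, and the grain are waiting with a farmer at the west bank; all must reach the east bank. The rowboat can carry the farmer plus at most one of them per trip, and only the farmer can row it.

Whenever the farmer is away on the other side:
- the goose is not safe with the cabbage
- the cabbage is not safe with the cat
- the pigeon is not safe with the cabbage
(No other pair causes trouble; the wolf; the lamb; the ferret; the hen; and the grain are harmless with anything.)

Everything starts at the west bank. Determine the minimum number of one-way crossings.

Following every safe sequence of crossings from the start, the most of the 9 that can be at the east bank as the rowboat arrives there on crossings 1, 3, 5, 7, 9, 11, 13 is 1, 2, 3, 4, 5, 6, 7 respectively; the best ever achieved is 7 of 9.
From crossing 15 on, no configuration arises that was not already reachable earlier: only 288 distinct safe configurations (who is on which side, and where the rowboat is) can ever be reached, none of them has everyone across, and every continuation just revisits them. So no valid plan exists.

impossible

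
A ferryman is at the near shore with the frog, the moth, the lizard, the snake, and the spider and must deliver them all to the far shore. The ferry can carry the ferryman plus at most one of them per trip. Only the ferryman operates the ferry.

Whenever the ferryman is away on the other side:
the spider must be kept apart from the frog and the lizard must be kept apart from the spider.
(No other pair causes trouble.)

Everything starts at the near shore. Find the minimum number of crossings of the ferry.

11

Counting alone: the ferryman can take at most 1 across per trip to the far shore, so moving all 5 needs at least 5 loaded trips out, with a return between consecutive ones — at least 9 crossings.
The safety rule pushes this higher. Following every safe sequence of crossings, the most of the 5 that can be at the far shore as the ferry arrives there on crossing 9 is 4 — never all 5.
So no plan with fewer than 11 crossings exists, and this one achieves 11:
1. Ferryman goes to the far shore with the spider.
2. Ferryman goes back to the near shore alone.
3. Ferryman goes to the far shore with the frog.
4. Ferryman goes back to the near shore with the spider.
5. Ferryman goes to the far shore with the lizard.
6. Ferryman goes back to the near shore alone.
7. Ferryman goes to the far shore with the moth.
8. Ferryman goes back to the near shore alone.
9. Ferryman goes to the far shore with the snake.
10. Ferryman goes back to the near shore alone.
11. Ferryman goes to the far shore with the spider.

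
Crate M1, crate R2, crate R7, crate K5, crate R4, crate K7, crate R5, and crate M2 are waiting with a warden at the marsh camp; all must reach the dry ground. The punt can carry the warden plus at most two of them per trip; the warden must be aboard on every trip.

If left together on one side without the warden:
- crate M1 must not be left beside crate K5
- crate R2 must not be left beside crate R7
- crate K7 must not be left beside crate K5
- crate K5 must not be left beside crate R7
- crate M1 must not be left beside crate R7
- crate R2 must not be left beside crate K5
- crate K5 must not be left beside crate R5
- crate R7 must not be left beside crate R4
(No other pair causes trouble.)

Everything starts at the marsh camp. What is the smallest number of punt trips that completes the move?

Counting alone: the warden can take at most 2 across per trip to the dry ground, so moving all 8 needs at least 4 loaded trips out, with a return between consecutive ones — at least 7 crossings.
The safety rule pushes this higher. Following every safe sequence of crossings, the most of the 8 that can be at the dry ground as the punt arrives there on crossings 7, 9, 11 is 5, 6, 7 respectively — never all 8.
So no plan with fewer than 13 crossings exists, and this one achieves 13:
1. Warden goes to the dry ground with crate K5 and crate R7.
2. Warden goes back to the marsh camp with crate R7.
3. Warden goes to the dry ground with crate R4 and crate R7.
4. Warden goes back to the marsh camp with crate R7.
5. Warden goes to the dry ground with crate M1 and crate R2.
6. Warden goes back to the marsh camp with crate K5.
7. Warden goes to the dry ground with crate K5 and crate K7.
8. Warden goes back to the marsh camp with crate K5.
9. Warden goes to the dry ground with crate R5 and crate R7.
10. Warden goes back to the marsh camp with crate R7.
11. Warden goes to the dry ground with crate M2 and crate R7.
12. Warden goes back to the marsh camp with crate R7.
13. Warden goes to the dry ground with crate K5 and crate R7.

13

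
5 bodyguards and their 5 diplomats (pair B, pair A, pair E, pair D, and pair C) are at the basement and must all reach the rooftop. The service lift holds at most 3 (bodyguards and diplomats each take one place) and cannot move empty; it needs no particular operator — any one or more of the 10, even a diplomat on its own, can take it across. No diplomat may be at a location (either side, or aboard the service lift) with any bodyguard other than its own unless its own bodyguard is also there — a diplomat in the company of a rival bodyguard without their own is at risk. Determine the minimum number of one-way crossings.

Counting alone: each trip to the rooftop takes at most 3 across and each return brings at least 1 back, so after t trips out (and t−1 returns) at most 3t − (t−1) of the 10 are across; that first reaches 10 at t = 5, so at least 9 crossings are needed.
The safety rule pushes this higher. Following every safe sequence of crossings, the most of the 10 that can be at the rooftop as the service lift arrives there on crossing 9 is 9 — never all 10.
So no plan with fewer than 11 crossings exists, and this one achieves 11:
1. bodyguard B and diplomat B cross → the rooftop.
2. bodyguard B crosses ← the basement.
3. diplomat A, diplomat D, and diplomat E cross → the rooftop.
4. diplomat B crosses ← the basement.
5. bodyguard A, bodyguard D, and bodyguard E cross → the rooftop.
6. bodyguard A and diplomat A cross ← the basement.
7. bodyguard A, bodyguard B, and bodyguard C cross → the rooftop.
8. diplomat E crosses ← the basement.
9. diplomat A and diplomat B cross → the rooftop.
10. diplomat B crosses ← the basement.
11. diplomat B, diplomat C, and diplomat E cross → the rooftop.

11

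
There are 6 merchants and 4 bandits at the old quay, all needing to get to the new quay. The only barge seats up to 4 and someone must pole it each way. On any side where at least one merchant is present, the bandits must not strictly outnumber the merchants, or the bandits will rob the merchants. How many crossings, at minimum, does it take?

5

Counting alone: each trip to the new quay takes at most 4 across and each return brings at least 1 back, so after t trips out (and t−1 returns) at most 4t − (t−1) of the 10 are across; that first reaches 10 at t = 3, so at least 5 crossings are needed.
The plan below uses exactly 5 crossings, so it is optimal:
1. 4 bandits → the new quay.  (the old quay: 6M 0B; the new quay: 0M 4B)
2. 1 bandit ← the old quay.  (the old quay: 6M 1B; the new quay: 0M 3B)
3. 4 merchants → the new quay.  (the old quay: 2M 1B; the new quay: 4M 3B)
4. 1 bandit ← the old quay.  (the old quay: 2M 2B; the new quay: 4M 2B)
5. 2 merchants and 2 bandits → the new quay.  (the old quay: 0M 0B; the new quay: 6M 4B)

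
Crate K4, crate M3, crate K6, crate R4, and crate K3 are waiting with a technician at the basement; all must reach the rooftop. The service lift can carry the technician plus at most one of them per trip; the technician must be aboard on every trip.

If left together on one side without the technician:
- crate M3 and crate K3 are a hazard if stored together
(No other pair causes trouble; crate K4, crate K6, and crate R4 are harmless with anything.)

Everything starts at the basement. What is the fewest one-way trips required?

9

Counting alone: the technician can take at most 1 across per trip to the rooftop, so moving all 5 needs at least 5 loaded trips out, with a return between consecutive ones — at least 9 crossings.
The plan below uses exactly 9 crossings, so it is optimal:
1. Technician goes to the rooftop with crate M3.  [the basement: crate K3, crate K4, crate K6, crate R4 | the rooftop: crate M3]
2. Technician goes back to the basement alone.  [the basement: crate K3, crate K4, crate K6, crate R4 | the rooftop: crate M3]
3. Technician goes to the rooftop with crate K4.  [the basement: crate K3, crate K6, crate R4 | the rooftop: crate K4, crate M3]
4. Technician goes back to the basement alone.  [the basement: crate K3, crate K6, crate R4 | the rooftop: crate K4, crate M3]
5. Technician goes to the rooftop with crate K6.  [the basement: crate K3, crate R4 | the rooftop: crate K4, crate K6, crate M3]
6. Technician goes back to the basement alone.  [the basement: crate K3, crate R4 | the rooftop: crate K4, crate K6, crate M3]
7. Technician goes to the rooftop with crate R4.  [the basement: crate K3 | the rooftop: crate K4, crate K6, crate M3, crate R4]
8. Technician goes back to the basement alone.  [the basement: crate K3 | the rooftop: crate K4, crate K6, crate M3, crate R4]
9. Technician goes to the rooftop with crate K3.  [the basement: — | the rooftop: crate K3, crate K4, crate K6, crate M3, crate R4]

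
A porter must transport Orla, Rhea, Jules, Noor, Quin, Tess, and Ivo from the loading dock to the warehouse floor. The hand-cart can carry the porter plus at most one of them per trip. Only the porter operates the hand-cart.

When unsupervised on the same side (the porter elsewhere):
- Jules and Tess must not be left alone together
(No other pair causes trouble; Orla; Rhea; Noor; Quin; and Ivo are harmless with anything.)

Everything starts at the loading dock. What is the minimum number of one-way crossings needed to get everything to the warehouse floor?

13

Counting alone: the porter can take at most 1 across per trip to the warehouse floor, so moving all 7 needs at least 7 loaded trips out, with a return between consecutive ones — at least 13 crossings.
The plan below uses exactly 13 crossings, so it is optimal:
1. Porter goes to the warehouse floor with Jules.  [the loading dock: Ivo, Noor, Orla, Quin, Rhea, Tess | the warehouse floor: Jules]
2. Porter goes back to the loading dock alone.  [the loading dock: Ivo, Noor, Orla, Quin, Rhea, Tess | the warehouse floor: Jules]
3. Porter goes to the warehouse floor with Orla.  [the loading dock: Ivo, Noor, Quin, Rhea, Tess | the warehouse floor: Jules, Orla]
4. Porter goes back to the loading dock alone.  [the loading dock: Ivo, Noor, Quin, Rhea, Tess | the warehouse floor: Jules, Orla]
5. Porter goes to the warehouse floor with Rhea.  [the loading dock: Ivo, Noor, Quin, Tess | the warehouse floor: Jules, Orla, Rhea]
6. Porter goes back to the loading dock alone.  [the loading dock: Ivo, Noor, Quin, Tess | the warehouse floor: Jules, Orla, Rhea]
7. Porter goes to the warehouse floor with Noor.  [the loading dock: Ivo, Quin, Tess | the warehouse floor: Jules, Noor, Orla, Rhea]
8. Porter goes back to the loading dock alone.  [the loading dock: Ivo, Quin, Tess | the warehouse floor: Jules, Noor, Orla, Rhea]
9. Porter goes to the warehouse floor with Quin.  [the loading dock: Ivo, Tess | the warehouse floor: Jules, Noor, Orla, Quin, Rhea]
10. Porter goes back to the loading dock alone.  [the loading dock: Ivo, Tess | the warehouse floor: Jules, Noor, Orla, Quin, Rhea]
11. Porter goes to the warehouse floor with Ivo.  [the loading dock: Tess | the warehouse floor: Ivo, Jules, Noor, Orla, Quin, Rhea]
12. Porter goes back to the loading dock alone.  [the loading dock: Tess | the warehouse floor: Ivo, Jules, Noor, Orla, Quin, Rhea]
13. Porter goes to the warehouse floor with Tess.  [the loading dock: — | the warehouse floor: Ivo, Jules, Noor, Orla, Quin, Rhea, Tess]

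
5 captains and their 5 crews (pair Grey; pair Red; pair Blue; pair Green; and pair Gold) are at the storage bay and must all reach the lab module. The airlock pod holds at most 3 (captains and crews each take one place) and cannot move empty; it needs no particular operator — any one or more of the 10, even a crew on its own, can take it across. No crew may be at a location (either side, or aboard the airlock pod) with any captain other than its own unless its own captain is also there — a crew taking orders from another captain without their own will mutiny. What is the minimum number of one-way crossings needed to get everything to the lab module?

Counting alone: each trip to the lab module takes at most 3 across and each return brings at least 1 back, so after t trips out (and t−1 returns) at most 3t − (t−1) of the 10 are across; that first reaches 10 at t = 5, so at least 9 crossings are needed.
The safety rule pushes this higher. Following every safe sequence of crossings, the most of the 10 that can be at the lab module as the airlock pod arrives there on crossing 9 is 9 — never all 10.
So no plan with fewer than 11 crossings exists, and this one achieves 11:
1. captain Grey and crew Grey cross → the lab module.
2. captain Grey crosses ← the storage bay.
3. crew Blue, crew Green, and crew Red cross → the lab module.
4. crew Grey crosses ← the storage bay.
5. captain Blue, captain Green, and captain Red cross → the lab module.
6. captain Red and crew Red cross ← the storage bay.
7. captain Gold, captain Grey, and captain Red cross → the lab module.
8. crew Blue crosses ← the storage bay.
9. crew Grey and crew Red cross → the lab module.
10. crew Grey crosses ← the storage bay.
11. crew Blue, crew Gold, and crew Grey cross → the lab module.

11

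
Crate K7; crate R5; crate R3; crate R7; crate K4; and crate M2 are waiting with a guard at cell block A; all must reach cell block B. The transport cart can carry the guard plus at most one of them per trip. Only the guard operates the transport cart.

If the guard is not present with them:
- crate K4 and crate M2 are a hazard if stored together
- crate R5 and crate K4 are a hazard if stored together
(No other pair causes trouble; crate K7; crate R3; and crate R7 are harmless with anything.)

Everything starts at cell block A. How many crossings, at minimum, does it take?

13

Counting alone: the guard can take at most 1 across per trip to cell block B, so moving all 6 needs at least 6 loaded trips out, with a return between consecutive ones — at least 11 crossings.
The safety rule pushes this higher. Following every safe sequence of crossings, the most of the 6 that can be at cell block B as the transport cart arrives there on crossing 11 is 5 — never all 6.
So no plan with fewer than 13 crossings exists, and this one achieves 13:
1. Guard goes to cell block B with crate K4.
2. Guard goes back to cell block A alone.
3. Guard goes to cell block B with crate K7.
4. Guard goes back to cell block A alone.
5. Guard goes to cell block B with crate R5.
6. Guard goes back to cell block A with crate K4.
7. Guard goes to cell block B with crate M2.
8. Guard goes back to cell block A alone.
9. Guard goes to cell block B with crate R3.
10. Guard goes back to cell block A alone.
11. Guard goes to cell block B with crate R7.
12. Guard goes back to cell block A alone.
13. Guard goes to cell block B with crate K4.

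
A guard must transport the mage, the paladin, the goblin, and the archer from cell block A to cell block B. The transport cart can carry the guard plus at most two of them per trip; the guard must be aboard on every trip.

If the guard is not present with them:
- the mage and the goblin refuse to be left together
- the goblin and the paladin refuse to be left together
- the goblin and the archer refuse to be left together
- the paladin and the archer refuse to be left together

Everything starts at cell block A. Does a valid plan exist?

1. Guard goes to cell block B with the goblin and the paladin.  [cell block A: the archer, the mage | cell block B: the goblin, the paladin]
2. Guard goes back to cell block A with the paladin.  [cell block A: the archer, the mage, the paladin | cell block B: the goblin]
3. Guard goes to cell block B with the mage and the paladin.  [cell block A: the archer | cell block B: the goblin, the mage, the paladin]
4. Guard goes back to cell block A with the goblin.  [cell block A: the archer, the goblin | cell block B: the mage, the paladin]
5. Guard goes to cell block B with the archer and the goblin.  [cell block A: — | cell block B: the archer, the goblin, the mage, the paladin]

Yes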